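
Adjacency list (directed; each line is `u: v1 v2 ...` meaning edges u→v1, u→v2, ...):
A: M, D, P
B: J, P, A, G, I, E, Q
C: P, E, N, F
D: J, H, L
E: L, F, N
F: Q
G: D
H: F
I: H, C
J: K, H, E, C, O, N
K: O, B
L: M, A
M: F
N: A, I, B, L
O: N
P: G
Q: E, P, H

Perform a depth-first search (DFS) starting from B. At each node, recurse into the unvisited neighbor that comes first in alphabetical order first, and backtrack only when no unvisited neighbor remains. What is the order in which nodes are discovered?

Visit B
B → A
A → D
D → H
H → F
F → Q
Q → E
E → L
L → M
E → N
N → I
I → C
C → P
P → G
D → J
J → K
K → O

B, A, D, H, F, Q, E, L, M, N, I, C, P, G, J, K, O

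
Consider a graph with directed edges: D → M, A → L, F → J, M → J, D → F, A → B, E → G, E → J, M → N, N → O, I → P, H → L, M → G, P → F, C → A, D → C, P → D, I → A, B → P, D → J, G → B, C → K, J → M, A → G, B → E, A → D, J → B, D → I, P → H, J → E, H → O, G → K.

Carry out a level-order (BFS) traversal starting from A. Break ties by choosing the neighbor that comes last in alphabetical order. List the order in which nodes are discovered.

Visit A; enqueue L, G, D, B → queue [L, G, D, B]
Visit L → queue [G, D, B]
Visit G; enqueue K → queue [D, B, K]
Visit D; enqueue M, J, I, F, C → queue [B, K, M, J, I, F, C]
Visit B; enqueue P, E → queue [K, M, J, I, F, C, P, E]
Visit K → queue [M, J, I, F, C, P, E]
Visit M; enqueue N → queue [J, I, F, C, P, E, N]
Visit J → queue [I, F, C, P, E, N]
Visit I → queue [F, C, P, E, N]
Visit F → queue [C, P, E, N]
Visit C → queue [P, E, N]
Visit P; enqueue H → queue [E, N, H]
Visit E → queue [N, H]
Visit N; enqueue O → queue [H, O]
Visit H → queue [O]
Visit O → queue []

A -> L -> G -> D -> B -> K -> M -> J -> I -> F -> C -> P -> E -> N -> H -> O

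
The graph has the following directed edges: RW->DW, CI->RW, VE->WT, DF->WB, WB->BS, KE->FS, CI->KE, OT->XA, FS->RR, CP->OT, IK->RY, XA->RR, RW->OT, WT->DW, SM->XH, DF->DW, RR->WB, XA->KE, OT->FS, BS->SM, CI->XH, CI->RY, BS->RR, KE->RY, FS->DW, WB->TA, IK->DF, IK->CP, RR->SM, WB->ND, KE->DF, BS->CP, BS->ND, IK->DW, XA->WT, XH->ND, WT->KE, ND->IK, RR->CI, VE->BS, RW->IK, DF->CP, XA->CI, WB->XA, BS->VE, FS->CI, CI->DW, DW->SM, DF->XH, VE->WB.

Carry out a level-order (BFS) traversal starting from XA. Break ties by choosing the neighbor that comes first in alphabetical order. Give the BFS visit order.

Visit XA; enqueue CI, KE, RR, WT → queue [CI, KE, RR, WT]
Visit CI; enqueue DW, RW, RY, XH → queue [KE, RR, WT, DW, RW, RY, XH]
Visit KE; enqueue DF, FS → queue [RR, WT, DW, RW, RY, XH, DF, FS]
Visit RR; enqueue SM, WB → queue [WT, DW, RW, RY, XH, DF, FS, SM, WB]
Visit WT → queue [DW, RW, RY, XH, DF, FS, SM, WB]
Visit DW → queue [RW, RY, XH, DF, FS, SM, WB]
Visit RW; enqueue IK, OT → queue [RY, XH, DF, FS, SM, WB, IK, OT]
Visit RY → queue [XH, DF, FS, SM, WB, IK, OT]
Visit XH; enqueue ND → queue [DF, FS, SM, WB, IK, OT, ND]
Visit DF; enqueue CP → queue [FS, SM, WB, IK, OT, ND, CP]
Visit FS → queue [SM, WB, IK, OT, ND, CP]
Visit SM → queue [WB, IK, OT, ND, CP]
Visit WB; enqueue BS, TA → queue [IK, OT, ND, CP, BS, TA]
Visit IK → queue [OT, ND, CP, BS, TA]
Visit OT → queue [ND, CP, BS, TA]
Visit ND → queue [CP, BS, TA]
Visit CP → queue [BS, TA]
Visit BS; enqueue VE → queue [TA, VE]
Visit TA → queue [VE]
Visit VE → queue []

XA, CI, KE, RR, WT, DW, RW, RY, XH, DF, FS, SM, WB, IK, OT, ND, CP, BS, TA, VE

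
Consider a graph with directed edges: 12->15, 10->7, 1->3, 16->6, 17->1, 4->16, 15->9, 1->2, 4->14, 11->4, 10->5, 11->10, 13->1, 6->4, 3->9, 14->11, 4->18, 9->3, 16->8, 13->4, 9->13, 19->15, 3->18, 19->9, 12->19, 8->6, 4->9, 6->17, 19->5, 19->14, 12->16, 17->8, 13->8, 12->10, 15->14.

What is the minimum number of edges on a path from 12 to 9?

2

Level 0: 12
Level 1: 10, 15, 16, 19
Level 2: 5, 6, 7, 8, 9, 14
Level 3: 3, 4, 11, 13, 17
Level 4: 1, 18
Level 5: 2
9 first appears at level 2.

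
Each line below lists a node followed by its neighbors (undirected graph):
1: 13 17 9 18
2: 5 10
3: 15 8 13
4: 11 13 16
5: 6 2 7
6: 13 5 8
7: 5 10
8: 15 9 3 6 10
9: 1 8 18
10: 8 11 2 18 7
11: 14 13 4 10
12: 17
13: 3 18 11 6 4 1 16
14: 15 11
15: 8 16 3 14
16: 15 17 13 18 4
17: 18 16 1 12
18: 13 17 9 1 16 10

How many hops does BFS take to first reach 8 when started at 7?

2

Level 0: 7
Level 1: 5, 10
Level 2: 2, 6, 8, 11, 18
Level 3: 1, 3, 4, 9, 13, 14, 15, 16, 17
Level 4: 12
8 first appears at level 2.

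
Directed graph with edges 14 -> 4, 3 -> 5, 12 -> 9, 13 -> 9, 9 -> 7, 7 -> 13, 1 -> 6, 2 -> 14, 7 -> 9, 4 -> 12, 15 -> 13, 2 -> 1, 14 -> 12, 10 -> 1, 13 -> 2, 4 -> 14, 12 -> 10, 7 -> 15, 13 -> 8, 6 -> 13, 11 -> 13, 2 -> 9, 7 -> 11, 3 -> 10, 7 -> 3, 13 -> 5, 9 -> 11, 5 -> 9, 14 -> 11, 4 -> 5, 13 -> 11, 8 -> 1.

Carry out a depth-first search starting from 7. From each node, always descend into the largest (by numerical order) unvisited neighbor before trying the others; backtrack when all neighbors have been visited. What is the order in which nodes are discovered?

Visit 7
7 → 15
15 → 13
13 → 11
13 → 9
13 → 8
8 → 1
1 → 6
13 → 5
13 → 2
2 → 14
14 → 12
12 → 10
14 → 4
7 → 3

7 -> 15 -> 13 -> 11 -> 9 -> 8 -> 1 -> 6 -> 5 -> 2 -> 14 -> 12 -> 10 -> 4 -> 3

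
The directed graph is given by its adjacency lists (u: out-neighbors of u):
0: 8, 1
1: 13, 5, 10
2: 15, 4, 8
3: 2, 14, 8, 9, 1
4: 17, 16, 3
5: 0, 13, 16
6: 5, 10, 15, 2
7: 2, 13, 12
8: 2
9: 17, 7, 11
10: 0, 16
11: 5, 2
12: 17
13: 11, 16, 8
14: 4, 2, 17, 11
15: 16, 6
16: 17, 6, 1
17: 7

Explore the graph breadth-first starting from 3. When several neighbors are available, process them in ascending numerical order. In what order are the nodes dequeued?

3, 1, 2, 8, 9, 14, 5, 10, 13, 4, 15, 7, 11, 17, 0, 16, 6, 12

Visit 3; enqueue 1, 2, 8, 9, 14 → queue [1, 2, 8, 9, 14]
Visit 1; enqueue 5, 10, 13 → queue [2, 8, 9, 14, 5, 10, 13]
Visit 2; enqueue 4, 15 → queue [8, 9, 14, 5, 10, 13, 4, 15]
Visit 8 → queue [9, 14, 5, 10, 13, 4, 15]
Visit 9; enqueue 7, 11, 17 → queue [14, 5, 10, 13, 4, 15, 7, 11, 17]
Visit 14 → queue [5, 10, 13, 4, 15, 7, 11, 17]
Visit 5; enqueue 0, 16 → queue [10, 13, 4, 15, 7, 11, 17, 0, 16]
Visit 10 → queue [13, 4, 15, 7, 11, 17, 0, 16]
Visit 13 → queue [4, 15, 7, 11, 17, 0, 16]
Visit 4 → queue [15, 7, 11, 17, 0, 16]
Visit 15; enqueue 6 → queue [7, 11, 17, 0, 16, 6]
Visit 7; enqueue 12 → queue [11, 17, 0, 16, 6, 12]
Visit 11 → queue [17, 0, 16, 6, 12]
Visit 17 → queue [0, 16, 6, 12]
Visit 0 → queue [16, 6, 12]
Visit 16 → queue [6, 12]
Visit 6 → queue [12]
Visit 12 → queue []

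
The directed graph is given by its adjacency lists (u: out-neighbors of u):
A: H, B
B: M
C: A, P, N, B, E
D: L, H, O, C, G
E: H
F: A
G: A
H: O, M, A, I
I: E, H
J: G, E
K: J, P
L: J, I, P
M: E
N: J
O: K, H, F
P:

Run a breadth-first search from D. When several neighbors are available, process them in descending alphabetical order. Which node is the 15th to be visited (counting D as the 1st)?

E

Visit D; enqueue O, L, H, G, C → queue [O, L, H, G, C]
Visit O; enqueue K, F → queue [L, H, G, C, K, F]
Visit L; enqueue P, J, I → queue [H, G, C, K, F, P, J, I]
Visit H; enqueue M, A → queue [G, C, K, F, P, J, I, M, A]
Visit G → queue [C, K, F, P, J, I, M, A]
Visit C; enqueue N, E, B → queue [K, F, P, J, I, M, A, N, E, B]
Visit K → queue [F, P, J, I, M, A, N, E, B]
Visit F → queue [P, J, I, M, A, N, E, B]
Visit P → queue [J, I, M, A, N, E, B]
Visit J → queue [I, M, A, N, E, B]
Visit I → queue [M, A, N, E, B]
Visit M → queue [A, N, E, B]
Visit A → queue [N, E, B]
Visit N → queue [E, B]
Visit E → queue [B]
Visit B → queue []

Visit order: D, O, L, H, G, C, K, F, P, J, I, M, A, N, E, B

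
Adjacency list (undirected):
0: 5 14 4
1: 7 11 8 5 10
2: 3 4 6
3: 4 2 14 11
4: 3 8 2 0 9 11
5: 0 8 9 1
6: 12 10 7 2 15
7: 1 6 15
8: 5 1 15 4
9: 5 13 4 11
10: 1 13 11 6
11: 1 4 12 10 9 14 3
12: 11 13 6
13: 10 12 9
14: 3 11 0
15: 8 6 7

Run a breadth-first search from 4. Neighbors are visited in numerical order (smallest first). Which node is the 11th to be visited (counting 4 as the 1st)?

Visit 4; enqueue 0, 2, 3, 8, 9, 11 → queue [0, 2, 3, 8, 9, 11]
Visit 0; enqueue 5, 14 → queue [2, 3, 8, 9, 11, 5, 14]
Visit 2; enqueue 6 → queue [3, 8, 9, 11, 5, 14, 6]
Visit 3 → queue [8, 9, 11, 5, 14, 6]
Visit 8; enqueue 1, 15 → queue [9, 11, 5, 14, 6, 1, 15]
Visit 9; enqueue 13 → queue [11, 5, 14, 6, 1, 15, 13]
Visit 11; enqueue 10, 12 → queue [5, 14, 6, 1, 15, 13, 10, 12]
Visit 5 → queue [14, 6, 1, 15, 13, 10, 12]
Visit 14 → queue [6, 1, 15, 13, 10, 12]
Visit 6; enqueue 7 → queue [1, 15, 13, 10, 12, 7]
Visit 1 → queue [15, 13, 10, 12, 7]
Visit 15 → queue [13, 10, 12, 7]
Visit 13 → queue [10, 12, 7]
Visit 10 → queue [12, 7]
Visit 12 → queue [7]
Visit 7 → queue []

Visit order: 4, 0, 2, 3, 8, 9, 11, 5, 14, 6, 1, 15, 13, 10, 12, 7

1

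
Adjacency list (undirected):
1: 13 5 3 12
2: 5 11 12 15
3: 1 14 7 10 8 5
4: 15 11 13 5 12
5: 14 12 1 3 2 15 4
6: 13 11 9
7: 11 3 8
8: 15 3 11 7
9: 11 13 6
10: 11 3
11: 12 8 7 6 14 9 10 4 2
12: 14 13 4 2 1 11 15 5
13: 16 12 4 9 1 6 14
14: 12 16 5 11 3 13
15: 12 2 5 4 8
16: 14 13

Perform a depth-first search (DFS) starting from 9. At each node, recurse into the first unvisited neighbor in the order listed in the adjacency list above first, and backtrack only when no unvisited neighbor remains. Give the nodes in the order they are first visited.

9 11 12 14 16 13 4 15 2 5 1 3 7 8 10 6

Visit 9
9 → 11
11 → 12
12 → 14
14 → 16
16 → 13
13 → 4
4 → 15
15 → 2
2 → 5
5 → 1
1 → 3
3 → 7
7 → 8
3 → 10
13 → 6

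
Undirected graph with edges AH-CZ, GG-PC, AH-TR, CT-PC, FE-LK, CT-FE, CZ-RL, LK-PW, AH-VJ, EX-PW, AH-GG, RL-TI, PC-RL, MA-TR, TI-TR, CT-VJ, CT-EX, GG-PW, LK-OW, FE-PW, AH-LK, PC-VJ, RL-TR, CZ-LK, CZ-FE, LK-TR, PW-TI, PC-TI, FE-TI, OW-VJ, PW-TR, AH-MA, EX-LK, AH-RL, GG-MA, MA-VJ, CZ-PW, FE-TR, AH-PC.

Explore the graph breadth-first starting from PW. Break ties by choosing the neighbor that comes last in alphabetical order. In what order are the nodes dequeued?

Visit PW; enqueue TR, TI, LK, GG, FE, EX, CZ → queue [TR, TI, LK, GG, FE, EX, CZ]
Visit TR; enqueue RL, MA, AH → queue [TI, LK, GG, FE, EX, CZ, RL, MA, AH]
Visit TI; enqueue PC → queue [LK, GG, FE, EX, CZ, RL, MA, AH, PC]
Visit LK; enqueue OW → queue [GG, FE, EX, CZ, RL, MA, AH, PC, OW]
Visit GG → queue [FE, EX, CZ, RL, MA, AH, PC, OW]
Visit FE; enqueue CT → queue [EX, CZ, RL, MA, AH, PC, OW, CT]
Visit EX → queue [CZ, RL, MA, AH, PC, OW, CT]
Visit CZ → queue [RL, MA, AH, PC, OW, CT]
Visit RL → queue [MA, AH, PC, OW, CT]
Visit MA; enqueue VJ → queue [AH, PC, OW, CT, VJ]
Visit AH → queue [PC, OW, CT, VJ]
Visit PC → queue [OW, CT, VJ]
Visit OW → queue [CT, VJ]
Visit CT → queue [VJ]
Visit VJ → queue []

PW → TR → TI → LK → GG → FE → EX → CZ → RL → MA → AH → PC → OW → CT → VJ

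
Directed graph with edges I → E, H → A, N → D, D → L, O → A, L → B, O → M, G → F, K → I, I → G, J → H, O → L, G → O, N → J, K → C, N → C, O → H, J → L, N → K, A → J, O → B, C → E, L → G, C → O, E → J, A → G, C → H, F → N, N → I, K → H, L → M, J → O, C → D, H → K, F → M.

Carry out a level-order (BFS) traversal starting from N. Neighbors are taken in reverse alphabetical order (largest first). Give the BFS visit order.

Visit N; enqueue K, J, I, D, C → queue [K, J, I, D, C]
Visit K; enqueue H → queue [J, I, D, C, H]
Visit J; enqueue O, L → queue [I, D, C, H, O, L]
Visit I; enqueue G, E → queue [D, C, H, O, L, G, E]
Visit D → queue [C, H, O, L, G, E]
Visit C → queue [H, O, L, G, E]
Visit H; enqueue A → queue [O, L, G, E, A]
Visit O; enqueue M, B → queue [L, G, E, A, M, B]
Visit L → queue [G, E, A, M, B]
Visit G; enqueue F → queue [E, A, M, B, F]
Visit E → queue [A, M, B, F]
Visit A → queue [M, B, F]
Visit M → queue [B, F]
Visit B → queue [F]
Visit F → queue []

N K J I D C H O L G E A M B F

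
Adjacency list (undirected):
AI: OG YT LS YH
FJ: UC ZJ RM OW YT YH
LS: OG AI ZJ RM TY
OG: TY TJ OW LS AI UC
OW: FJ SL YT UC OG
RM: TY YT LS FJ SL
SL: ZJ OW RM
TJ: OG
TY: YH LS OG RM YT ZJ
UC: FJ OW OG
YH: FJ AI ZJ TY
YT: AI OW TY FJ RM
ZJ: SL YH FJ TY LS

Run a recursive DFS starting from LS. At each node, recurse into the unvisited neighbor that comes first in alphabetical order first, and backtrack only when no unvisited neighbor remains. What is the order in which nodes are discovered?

LS, AI, OG, OW, FJ, RM, SL, ZJ, TY, YH, YT, UC, TJ

Visit LS
LS → AI
AI → OG
OG → OW
OW → FJ
FJ → RM
RM → SL
SL → ZJ
ZJ → TY
TY → YH
TY → YT
FJ → UC
OG → TJ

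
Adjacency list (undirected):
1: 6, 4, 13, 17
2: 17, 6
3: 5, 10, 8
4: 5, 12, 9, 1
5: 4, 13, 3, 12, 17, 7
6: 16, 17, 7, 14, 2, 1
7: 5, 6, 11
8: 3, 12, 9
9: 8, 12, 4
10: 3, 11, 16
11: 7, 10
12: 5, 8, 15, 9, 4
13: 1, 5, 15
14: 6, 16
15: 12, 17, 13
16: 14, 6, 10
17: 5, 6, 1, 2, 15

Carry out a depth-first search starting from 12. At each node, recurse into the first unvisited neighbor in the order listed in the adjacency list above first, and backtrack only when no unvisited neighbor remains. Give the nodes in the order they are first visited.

12 → 5 → 4 → 9 → 8 → 3 → 10 → 11 → 7 → 6 → 16 → 14 → 17 → 1 → 13 → 15 → 2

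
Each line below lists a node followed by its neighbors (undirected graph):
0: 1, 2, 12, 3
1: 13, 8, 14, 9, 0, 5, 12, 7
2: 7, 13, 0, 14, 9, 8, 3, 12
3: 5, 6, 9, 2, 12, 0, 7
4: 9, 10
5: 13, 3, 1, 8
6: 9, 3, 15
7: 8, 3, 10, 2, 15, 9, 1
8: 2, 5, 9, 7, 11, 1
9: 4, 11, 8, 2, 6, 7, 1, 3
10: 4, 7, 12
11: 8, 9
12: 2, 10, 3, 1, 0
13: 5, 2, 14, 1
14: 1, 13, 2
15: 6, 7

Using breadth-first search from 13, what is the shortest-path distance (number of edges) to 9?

Level 0: 13
Level 1: 1, 2, 5, 14
Level 2: 0, 3, 7, 8, 9, 12
Level 3: 4, 6, 10, 11, 15
9 first appears at level 2.

2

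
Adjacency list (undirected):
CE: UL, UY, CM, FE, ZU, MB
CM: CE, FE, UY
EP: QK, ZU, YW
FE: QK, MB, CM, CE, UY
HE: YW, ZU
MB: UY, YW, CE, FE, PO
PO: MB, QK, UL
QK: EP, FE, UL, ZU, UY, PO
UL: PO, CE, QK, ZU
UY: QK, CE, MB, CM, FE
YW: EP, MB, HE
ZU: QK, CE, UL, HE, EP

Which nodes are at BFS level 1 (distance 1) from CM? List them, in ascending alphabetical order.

CE, FE, UY

Level 0: CM
Level 1: CE, FE, UY
Level 2: MB, QK, UL, ZU
Level 3: EP, HE, PO, YW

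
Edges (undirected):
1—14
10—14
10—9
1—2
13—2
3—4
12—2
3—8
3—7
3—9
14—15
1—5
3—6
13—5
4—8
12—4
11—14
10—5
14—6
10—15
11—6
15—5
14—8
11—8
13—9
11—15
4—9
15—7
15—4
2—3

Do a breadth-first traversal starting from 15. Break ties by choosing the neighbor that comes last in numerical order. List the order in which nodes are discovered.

Visit 15; enqueue 14, 11, 10, 7, 5, 4 → queue [14, 11, 10, 7, 5, 4]
Visit 14; enqueue 8, 6, 1 → queue [11, 10, 7, 5, 4, 8, 6, 1]
Visit 11 → queue [10, 7, 5, 4, 8, 6, 1]
Visit 10; enqueue 9 → queue [7, 5, 4, 8, 6, 1, 9]
Visit 7; enqueue 3 → queue [5, 4, 8, 6, 1, 9, 3]
Visit 5; enqueue 13 → queue [4, 8, 6, 1, 9, 3, 13]
Visit 4; enqueue 12 → queue [8, 6, 1, 9, 3, 13, 12]
Visit 8 → queue [6, 1, 9, 3, 13, 12]
Visit 6 → queue [1, 9, 3, 13, 12]
Visit 1; enqueue 2 → queue [9, 3, 13, 12, 2]
Visit 9 → queue [3, 13, 12, 2]
Visit 3 → queue [13, 12, 2]
Visit 13 → queue [12, 2]
Visit 12 → queue [2]
Visit 2 → queue []

15, 14, 11, 10, 7, 5, 4, 8, 6, 1, 9, 3, 13, 12, 2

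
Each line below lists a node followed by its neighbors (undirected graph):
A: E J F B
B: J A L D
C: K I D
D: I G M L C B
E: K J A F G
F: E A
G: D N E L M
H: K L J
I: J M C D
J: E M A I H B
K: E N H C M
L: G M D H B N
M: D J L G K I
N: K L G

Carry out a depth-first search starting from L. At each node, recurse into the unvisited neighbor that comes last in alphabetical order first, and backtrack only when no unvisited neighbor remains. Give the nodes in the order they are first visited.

Visit L
L → N
N → K
K → M
M → J
J → I
I → D
D → G
G → E
E → F
F → A
A → B
D → C
J → H

L -> N -> K -> M -> J -> I -> D -> G -> E -> F -> A -> B -> C -> H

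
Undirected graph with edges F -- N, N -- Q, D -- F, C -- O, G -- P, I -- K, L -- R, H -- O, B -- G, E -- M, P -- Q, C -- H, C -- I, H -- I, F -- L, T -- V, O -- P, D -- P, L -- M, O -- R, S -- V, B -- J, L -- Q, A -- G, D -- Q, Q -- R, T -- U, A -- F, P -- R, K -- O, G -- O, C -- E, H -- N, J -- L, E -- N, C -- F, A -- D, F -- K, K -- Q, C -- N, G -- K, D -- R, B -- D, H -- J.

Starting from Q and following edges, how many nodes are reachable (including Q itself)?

18

BFS from Q visits: Q, R, P, N, L, K, D, O, G, H, F, E, C, M, J, I, B, A
Reachable nodes: 18 of 22 total.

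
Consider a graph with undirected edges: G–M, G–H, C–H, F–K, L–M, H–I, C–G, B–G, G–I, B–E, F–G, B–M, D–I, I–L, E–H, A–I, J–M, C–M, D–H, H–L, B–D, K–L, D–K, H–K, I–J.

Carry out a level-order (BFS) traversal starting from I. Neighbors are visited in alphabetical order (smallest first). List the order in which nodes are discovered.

Visit I; enqueue A, D, G, H, J, L → queue [A, D, G, H, J, L]
Visit A → queue [D, G, H, J, L]
Visit D; enqueue B, K → queue [G, H, J, L, B, K]
Visit G; enqueue C, F, M → queue [H, J, L, B, K, C, F, M]
Visit H; enqueue E → queue [J, L, B, K, C, F, M, E]
Visit J → queue [L, B, K, C, F, M, E]
Visit L → queue [B, K, C, F, M, E]
Visit B → queue [K, C, F, M, E]
Visit K → queue [C, F, M, E]
Visit C → queue [F, M, E]
Visit F → queue [M, E]
Visit M → queue [E]
Visit E → queue []

I -> A -> D -> G -> H -> J -> L -> B -> K -> C -> F -> M -> E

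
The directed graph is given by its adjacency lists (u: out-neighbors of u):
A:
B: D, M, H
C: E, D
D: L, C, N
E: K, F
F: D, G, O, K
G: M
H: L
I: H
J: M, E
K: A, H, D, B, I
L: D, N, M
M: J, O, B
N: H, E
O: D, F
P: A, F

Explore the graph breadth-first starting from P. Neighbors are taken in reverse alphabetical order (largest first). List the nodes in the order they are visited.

Visit P; enqueue F, A → queue [F, A]
Visit F; enqueue O, K, G, D → queue [A, O, K, G, D]
Visit A → queue [O, K, G, D]
Visit O → queue [K, G, D]
Visit K; enqueue I, H, B → queue [G, D, I, H, B]
Visit G; enqueue M → queue [D, I, H, B, M]
Visit D; enqueue N, L, C → queue [I, H, B, M, N, L, C]
Visit I → queue [H, B, M, N, L, C]
Visit H → queue [B, M, N, L, C]
Visit B → queue [M, N, L, C]
Visit M; enqueue J → queue [N, L, C, J]
Visit N; enqueue E → queue [L, C, J, E]
Visit L → queue [C, J, E]
Visit C → queue [J, E]
Visit J → queue [E]
Visit E → queue []

P, F, A, O, K, G, D, I, H, B, M, N, L, C, J, E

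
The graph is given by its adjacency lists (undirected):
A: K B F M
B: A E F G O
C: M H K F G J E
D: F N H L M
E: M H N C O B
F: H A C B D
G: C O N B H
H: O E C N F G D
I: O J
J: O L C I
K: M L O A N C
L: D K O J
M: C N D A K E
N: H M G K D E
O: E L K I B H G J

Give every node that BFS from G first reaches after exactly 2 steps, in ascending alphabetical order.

A, D, E, F, I, J, K, L, M

Level 0: G
Level 1: B, C, H, N, O
Level 2: A, D, E, F, I, J, K, L, M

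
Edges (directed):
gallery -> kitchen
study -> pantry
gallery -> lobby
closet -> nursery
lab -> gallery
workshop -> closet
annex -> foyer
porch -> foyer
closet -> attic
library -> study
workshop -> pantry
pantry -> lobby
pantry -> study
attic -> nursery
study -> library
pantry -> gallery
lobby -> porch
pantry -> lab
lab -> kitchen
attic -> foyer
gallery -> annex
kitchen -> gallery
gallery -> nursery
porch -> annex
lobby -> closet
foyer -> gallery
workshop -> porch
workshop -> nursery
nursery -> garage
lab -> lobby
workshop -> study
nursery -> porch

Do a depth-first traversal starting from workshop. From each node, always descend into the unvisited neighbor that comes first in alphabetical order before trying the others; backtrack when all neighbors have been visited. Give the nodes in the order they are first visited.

workshop -> closet -> attic -> foyer -> gallery -> annex -> kitchen -> lobby -> porch -> nursery -> garage -> pantry -> lab -> study -> library

Visit workshop
workshop → closet
closet → attic
attic → foyer
foyer → gallery
gallery → annex
gallery → kitchen
gallery → lobby
lobby → porch
gallery → nursery
nursery → garage
workshop → pantry
pantry → lab
pantry → study
study → library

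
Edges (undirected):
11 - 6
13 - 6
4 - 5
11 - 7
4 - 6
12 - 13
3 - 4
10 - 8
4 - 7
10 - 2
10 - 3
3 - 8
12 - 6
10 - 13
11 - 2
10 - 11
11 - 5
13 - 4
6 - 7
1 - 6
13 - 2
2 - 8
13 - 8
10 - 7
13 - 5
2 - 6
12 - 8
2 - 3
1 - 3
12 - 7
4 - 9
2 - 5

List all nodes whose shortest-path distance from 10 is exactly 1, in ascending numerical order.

Level 0: 10
Level 1: 2, 3, 7, 8, 11, 13
Level 2: 1, 4, 5, 6, 12
Level 3: 9

2, 3, 7, 8, 11, 13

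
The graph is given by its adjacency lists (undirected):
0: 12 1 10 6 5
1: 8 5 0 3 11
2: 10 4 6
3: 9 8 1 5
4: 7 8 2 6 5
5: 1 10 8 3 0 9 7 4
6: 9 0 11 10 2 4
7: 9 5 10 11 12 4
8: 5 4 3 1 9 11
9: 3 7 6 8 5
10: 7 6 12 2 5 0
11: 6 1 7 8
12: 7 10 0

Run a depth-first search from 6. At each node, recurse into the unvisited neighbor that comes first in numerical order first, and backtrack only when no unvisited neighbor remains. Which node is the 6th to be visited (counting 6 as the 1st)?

4

Visit 6
6 → 0
0 → 1
1 → 3
3 → 5
5 → 4
4 → 2
2 → 10
10 → 7
7 → 9
9 → 8
8 → 11
7 → 12

Visit order: 6, 0, 1, 3, 5, 4, 2, 10, 7, 9, 8, 11, 12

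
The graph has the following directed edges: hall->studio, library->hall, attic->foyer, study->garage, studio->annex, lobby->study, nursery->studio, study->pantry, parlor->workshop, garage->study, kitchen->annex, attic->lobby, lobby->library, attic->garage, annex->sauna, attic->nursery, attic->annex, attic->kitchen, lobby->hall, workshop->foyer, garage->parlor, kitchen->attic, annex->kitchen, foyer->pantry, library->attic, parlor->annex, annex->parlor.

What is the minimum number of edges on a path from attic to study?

Level 0: attic
Level 1: annex, foyer, garage, kitchen, lobby, nursery
Level 2: hall, library, pantry, parlor, sauna, studio, study
Level 3: workshop
study first appears at level 2.

2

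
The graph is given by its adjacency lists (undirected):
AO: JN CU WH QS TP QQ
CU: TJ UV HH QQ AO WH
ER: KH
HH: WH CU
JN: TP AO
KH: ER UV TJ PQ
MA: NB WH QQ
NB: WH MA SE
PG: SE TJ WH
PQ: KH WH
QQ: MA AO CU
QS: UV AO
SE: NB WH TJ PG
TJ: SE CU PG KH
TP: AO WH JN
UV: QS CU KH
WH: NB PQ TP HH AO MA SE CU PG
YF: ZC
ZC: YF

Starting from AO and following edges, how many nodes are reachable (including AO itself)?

17

BFS from AO visits: AO, JN, CU, WH, QS, TP, QQ, TJ, UV, HH, NB, PQ, MA, SE, PG, KH, ER
Reachable nodes: 17 of 19 total.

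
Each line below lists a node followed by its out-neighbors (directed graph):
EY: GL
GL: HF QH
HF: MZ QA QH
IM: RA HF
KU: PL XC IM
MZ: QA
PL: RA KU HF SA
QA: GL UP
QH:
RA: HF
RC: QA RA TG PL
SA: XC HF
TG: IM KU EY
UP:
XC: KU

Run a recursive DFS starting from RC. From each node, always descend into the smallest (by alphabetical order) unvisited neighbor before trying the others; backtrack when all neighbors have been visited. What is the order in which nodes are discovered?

RC -> PL -> HF -> MZ -> QA -> GL -> QH -> UP -> KU -> IM -> RA -> XC -> SA -> TG -> EY

Visit RC
RC → PL
PL → HF
HF → MZ
MZ → QA
QA → GL
GL → QH
QA → UP
PL → KU
KU → IM
IM → RA
KU → XC
PL → SA
RC → TG
TG → EY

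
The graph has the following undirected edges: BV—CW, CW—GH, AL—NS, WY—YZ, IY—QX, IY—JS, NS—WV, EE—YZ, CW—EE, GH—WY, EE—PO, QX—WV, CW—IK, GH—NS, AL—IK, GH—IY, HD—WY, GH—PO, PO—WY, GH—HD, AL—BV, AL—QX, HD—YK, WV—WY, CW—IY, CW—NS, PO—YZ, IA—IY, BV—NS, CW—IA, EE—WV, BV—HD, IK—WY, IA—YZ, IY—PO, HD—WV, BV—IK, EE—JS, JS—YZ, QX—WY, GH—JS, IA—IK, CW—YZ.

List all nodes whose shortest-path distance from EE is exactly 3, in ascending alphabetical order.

Level 0: EE
Level 1: CW, JS, PO, WV, YZ
Level 2: BV, GH, HD, IA, IK, IY, NS, QX, WY
Level 3: AL, YK

AL, YK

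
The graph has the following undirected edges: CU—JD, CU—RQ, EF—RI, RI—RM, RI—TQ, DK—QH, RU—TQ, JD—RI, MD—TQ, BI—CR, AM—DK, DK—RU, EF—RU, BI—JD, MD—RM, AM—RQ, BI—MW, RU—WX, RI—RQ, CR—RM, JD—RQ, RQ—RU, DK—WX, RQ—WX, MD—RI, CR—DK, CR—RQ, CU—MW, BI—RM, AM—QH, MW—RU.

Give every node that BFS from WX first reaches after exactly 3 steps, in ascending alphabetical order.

Level 0: WX
Level 1: DK, RQ, RU
Level 2: AM, CR, CU, EF, JD, MW, QH, RI, TQ
Level 3: BI, MD, RM

BI, MD, RM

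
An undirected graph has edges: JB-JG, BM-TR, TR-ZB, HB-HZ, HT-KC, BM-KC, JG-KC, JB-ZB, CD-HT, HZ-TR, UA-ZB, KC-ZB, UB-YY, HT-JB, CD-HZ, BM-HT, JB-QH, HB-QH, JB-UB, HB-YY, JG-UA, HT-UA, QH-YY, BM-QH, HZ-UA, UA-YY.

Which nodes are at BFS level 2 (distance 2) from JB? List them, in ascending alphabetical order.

BM, CD, HB, KC, TR, UA, YY

Level 0: JB
Level 1: HT, JG, QH, UB, ZB
Level 2: BM, CD, HB, KC, TR, UA, YY
Level 3: HZ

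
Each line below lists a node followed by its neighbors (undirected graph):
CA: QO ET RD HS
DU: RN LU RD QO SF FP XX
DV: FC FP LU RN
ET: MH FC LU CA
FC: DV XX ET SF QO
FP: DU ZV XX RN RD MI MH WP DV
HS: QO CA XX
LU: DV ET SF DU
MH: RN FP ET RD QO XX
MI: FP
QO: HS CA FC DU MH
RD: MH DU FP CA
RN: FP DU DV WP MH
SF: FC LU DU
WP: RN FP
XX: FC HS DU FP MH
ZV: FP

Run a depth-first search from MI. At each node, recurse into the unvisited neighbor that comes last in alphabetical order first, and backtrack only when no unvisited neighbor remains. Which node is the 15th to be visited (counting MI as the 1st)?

RD

Visit MI
MI → FP
FP → ZV
FP → XX
XX → MH
MH → RN
RN → WP
RN → DV
DV → LU
LU → SF
SF → FC
FC → QO
QO → HS
HS → CA
CA → RD
RD → DU
CA → ET

Visit order: MI, FP, ZV, XX, MH, RN, WP, DV, LU, SF, FC, QO, HS, CA, RD, DU, ET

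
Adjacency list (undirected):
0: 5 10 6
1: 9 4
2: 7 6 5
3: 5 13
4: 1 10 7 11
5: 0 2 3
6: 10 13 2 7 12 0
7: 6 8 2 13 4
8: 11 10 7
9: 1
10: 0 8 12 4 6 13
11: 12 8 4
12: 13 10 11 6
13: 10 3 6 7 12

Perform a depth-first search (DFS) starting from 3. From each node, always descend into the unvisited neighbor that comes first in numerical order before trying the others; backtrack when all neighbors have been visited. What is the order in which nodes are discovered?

3 → 5 → 0 → 6 → 2 → 7 → 4 → 1 → 9 → 10 → 8 → 11 → 12 → 13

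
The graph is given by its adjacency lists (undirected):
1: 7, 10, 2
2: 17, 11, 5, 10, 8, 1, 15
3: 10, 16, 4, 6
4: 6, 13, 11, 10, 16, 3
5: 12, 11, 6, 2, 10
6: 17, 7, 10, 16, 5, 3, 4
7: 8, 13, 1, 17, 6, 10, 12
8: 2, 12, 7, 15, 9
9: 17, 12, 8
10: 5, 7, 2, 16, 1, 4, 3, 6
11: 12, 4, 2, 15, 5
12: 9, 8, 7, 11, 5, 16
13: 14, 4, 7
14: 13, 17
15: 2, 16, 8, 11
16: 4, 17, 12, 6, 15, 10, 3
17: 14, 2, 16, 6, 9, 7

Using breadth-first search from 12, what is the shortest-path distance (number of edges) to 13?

2

Level 0: 12
Level 1: 5, 7, 8, 9, 11, 16
Level 2: 1, 2, 3, 4, 6, 10, 13, 15, 17
Level 3: 14
13 first appears at level 2.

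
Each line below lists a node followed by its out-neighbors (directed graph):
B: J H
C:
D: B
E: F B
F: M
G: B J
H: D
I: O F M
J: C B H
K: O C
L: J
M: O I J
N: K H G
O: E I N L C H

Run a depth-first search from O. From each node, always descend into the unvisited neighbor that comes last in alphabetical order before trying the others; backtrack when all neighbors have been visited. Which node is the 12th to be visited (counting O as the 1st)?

M

Visit O
O → N
N → K
K → C
N → H
H → D
D → B
B → J
N → G
O → L
O → I
I → M
I → F
O → E

Visit order: O, N, K, C, H, D, B, J, G, L, I, M, F, E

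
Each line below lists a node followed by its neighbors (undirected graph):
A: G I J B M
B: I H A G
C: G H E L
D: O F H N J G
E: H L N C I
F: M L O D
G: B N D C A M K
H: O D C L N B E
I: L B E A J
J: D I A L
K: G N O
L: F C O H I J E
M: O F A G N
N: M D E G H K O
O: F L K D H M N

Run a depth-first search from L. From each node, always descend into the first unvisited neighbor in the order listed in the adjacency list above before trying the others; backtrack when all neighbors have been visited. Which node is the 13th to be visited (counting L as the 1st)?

Visit L
L → F
F → M
M → O
O → K
K → G
G → B
B → I
I → E
E → H
H → D
D → N
D → J
J → A
H → C

Visit order: L, F, M, O, K, G, B, I, E, H, D, N, J, A, C

J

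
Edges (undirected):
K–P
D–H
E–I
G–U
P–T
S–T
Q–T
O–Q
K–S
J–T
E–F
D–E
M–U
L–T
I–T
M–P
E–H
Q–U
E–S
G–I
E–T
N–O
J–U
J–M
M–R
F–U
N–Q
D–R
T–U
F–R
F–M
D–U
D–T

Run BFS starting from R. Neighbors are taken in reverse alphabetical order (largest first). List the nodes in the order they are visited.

R M F D U P J E T H Q G K S I L O N

Visit R; enqueue M, F, D → queue [M, F, D]
Visit M; enqueue U, P, J → queue [F, D, U, P, J]
Visit F; enqueue E → queue [D, U, P, J, E]
Visit D; enqueue T, H → queue [U, P, J, E, T, H]
Visit U; enqueue Q, G → queue [P, J, E, T, H, Q, G]
Visit P; enqueue K → queue [J, E, T, H, Q, G, K]
Visit J → queue [E, T, H, Q, G, K]
Visit E; enqueue S, I → queue [T, H, Q, G, K, S, I]
Visit T; enqueue L → queue [H, Q, G, K, S, I, L]
Visit H → queue [Q, G, K, S, I, L]
Visit Q; enqueue O, N → queue [G, K, S, I, L, O, N]
Visit G → queue [K, S, I, L, O, N]
Visit K → queue [S, I, L, O, N]
Visit S → queue [I, L, O, N]
Visit I → queue [L, O, N]
Visit L → queue [O, N]
Visit O → queue [N]
Visit N → queue []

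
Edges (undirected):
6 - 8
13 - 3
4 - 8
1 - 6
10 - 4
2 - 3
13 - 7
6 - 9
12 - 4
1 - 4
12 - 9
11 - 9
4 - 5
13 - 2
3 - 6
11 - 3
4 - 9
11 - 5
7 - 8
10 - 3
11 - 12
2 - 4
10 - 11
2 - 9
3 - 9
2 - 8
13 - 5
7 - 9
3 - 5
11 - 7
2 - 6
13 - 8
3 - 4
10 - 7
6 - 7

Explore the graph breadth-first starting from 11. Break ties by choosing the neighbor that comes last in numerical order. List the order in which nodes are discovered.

Visit 11; enqueue 12, 10, 9, 7, 5, 3 → queue [12, 10, 9, 7, 5, 3]
Visit 12; enqueue 4 → queue [10, 9, 7, 5, 3, 4]
Visit 10 → queue [9, 7, 5, 3, 4]
Visit 9; enqueue 6, 2 → queue [7, 5, 3, 4, 6, 2]
Visit 7; enqueue 13, 8 → queue [5, 3, 4, 6, 2, 13, 8]
Visit 5 → queue [3, 4, 6, 2, 13, 8]
Visit 3 → queue [4, 6, 2, 13, 8]
Visit 4; enqueue 1 → queue [6, 2, 13, 8, 1]
Visit 6 → queue [2, 13, 8, 1]
Visit 2 → queue [13, 8, 1]
Visit 13 → queue [8, 1]
Visit 8 → queue [1]
Visit 1 → queue []

11, 12, 10, 9, 7, 5, 3, 4, 6, 2, 13, 8, 1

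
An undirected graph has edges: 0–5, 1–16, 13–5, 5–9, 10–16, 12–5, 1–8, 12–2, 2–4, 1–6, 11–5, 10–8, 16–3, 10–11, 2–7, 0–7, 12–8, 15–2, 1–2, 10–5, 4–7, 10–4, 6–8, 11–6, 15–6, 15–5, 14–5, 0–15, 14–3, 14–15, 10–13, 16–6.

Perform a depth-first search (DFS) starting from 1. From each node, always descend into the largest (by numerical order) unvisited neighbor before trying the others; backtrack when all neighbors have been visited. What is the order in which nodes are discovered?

Visit 1
1 → 16
16 → 10
10 → 13
13 → 5
5 → 15
15 → 14
14 → 3
15 → 6
6 → 11
6 → 8
8 → 12
12 → 2
2 → 7
7 → 4
7 → 0
5 → 9

1, 16, 10, 13, 5, 15, 14, 3, 6, 11, 8, 12, 2, 7, 4, 0, 9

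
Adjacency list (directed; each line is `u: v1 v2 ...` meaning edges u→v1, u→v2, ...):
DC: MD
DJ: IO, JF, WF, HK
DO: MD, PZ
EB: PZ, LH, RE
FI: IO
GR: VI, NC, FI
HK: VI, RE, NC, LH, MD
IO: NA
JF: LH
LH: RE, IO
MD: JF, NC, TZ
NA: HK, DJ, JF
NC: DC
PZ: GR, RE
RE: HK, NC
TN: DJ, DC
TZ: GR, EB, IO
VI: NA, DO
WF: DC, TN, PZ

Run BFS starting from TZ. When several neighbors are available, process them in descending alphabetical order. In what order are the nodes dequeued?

TZ → IO → GR → EB → NA → VI → NC → FI → RE → PZ → LH → JF → HK → DJ → DO → DC → MD → WF → TN

Visit TZ; enqueue IO, GR, EB → queue [IO, GR, EB]
Visit IO; enqueue NA → queue [GR, EB, NA]
Visit GR; enqueue VI, NC, FI → queue [EB, NA, VI, NC, FI]
Visit EB; enqueue RE, PZ, LH → queue [NA, VI, NC, FI, RE, PZ, LH]
Visit NA; enqueue JF, HK, DJ → queue [VI, NC, FI, RE, PZ, LH, JF, HK, DJ]
Visit VI; enqueue DO → queue [NC, FI, RE, PZ, LH, JF, HK, DJ, DO]
Visit NC; enqueue DC → queue [FI, RE, PZ, LH, JF, HK, DJ, DO, DC]
Visit FI → queue [RE, PZ, LH, JF, HK, DJ, DO, DC]
Visit RE → queue [PZ, LH, JF, HK, DJ, DO, DC]
Visit PZ → queue [LH, JF, HK, DJ, DO, DC]
Visit LH → queue [JF, HK, DJ, DO, DC]
Visit JF → queue [HK, DJ, DO, DC]
Visit HK; enqueue MD → queue [DJ, DO, DC, MD]
Visit DJ; enqueue WF → queue [DO, DC, MD, WF]
Visit DO → queue [DC, MD, WF]
Visit DC → queue [MD, WF]
Visit MD → queue [WF]
Visit WF; enqueue TN → queue [TN]
Visit TN → queue []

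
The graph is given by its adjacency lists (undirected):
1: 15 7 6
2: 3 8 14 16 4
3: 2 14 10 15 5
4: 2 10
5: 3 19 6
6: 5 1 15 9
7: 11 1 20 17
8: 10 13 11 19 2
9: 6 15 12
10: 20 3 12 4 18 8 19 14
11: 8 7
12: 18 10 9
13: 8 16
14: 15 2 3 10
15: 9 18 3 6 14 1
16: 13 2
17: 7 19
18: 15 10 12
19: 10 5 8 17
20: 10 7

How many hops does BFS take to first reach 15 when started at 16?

3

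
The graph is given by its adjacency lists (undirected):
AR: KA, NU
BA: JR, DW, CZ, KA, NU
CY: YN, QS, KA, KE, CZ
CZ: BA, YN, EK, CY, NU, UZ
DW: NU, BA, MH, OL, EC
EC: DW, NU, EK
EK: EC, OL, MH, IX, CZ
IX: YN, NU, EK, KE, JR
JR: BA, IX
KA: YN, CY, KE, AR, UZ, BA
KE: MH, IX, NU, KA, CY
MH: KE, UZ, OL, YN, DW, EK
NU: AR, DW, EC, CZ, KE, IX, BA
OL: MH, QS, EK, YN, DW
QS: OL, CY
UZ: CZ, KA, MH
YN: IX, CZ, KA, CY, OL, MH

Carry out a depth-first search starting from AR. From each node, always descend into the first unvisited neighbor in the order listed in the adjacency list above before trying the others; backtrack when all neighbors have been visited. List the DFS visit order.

Visit AR
AR → KA
KA → YN
YN → IX
IX → NU
NU → DW
DW → BA
BA → JR
BA → CZ
CZ → EK
EK → EC
EK → OL
OL → MH
MH → KE
KE → CY
CY → QS
MH → UZ

AR KA YN IX NU DW BA JR CZ EK EC OL MH KE CY QS UZ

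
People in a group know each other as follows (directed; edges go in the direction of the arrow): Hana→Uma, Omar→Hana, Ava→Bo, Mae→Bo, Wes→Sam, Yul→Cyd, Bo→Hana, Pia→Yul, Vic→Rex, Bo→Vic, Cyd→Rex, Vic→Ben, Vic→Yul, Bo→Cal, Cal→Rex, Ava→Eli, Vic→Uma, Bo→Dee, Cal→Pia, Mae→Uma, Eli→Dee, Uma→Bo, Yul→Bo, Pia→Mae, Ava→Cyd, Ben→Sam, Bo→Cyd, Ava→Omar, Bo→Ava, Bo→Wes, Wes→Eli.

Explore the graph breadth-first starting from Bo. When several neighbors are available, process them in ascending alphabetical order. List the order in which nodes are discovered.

Bo Ava Cal Cyd Dee Hana Vic Wes Eli Omar Pia Rex Uma Ben Yul Sam Mae

Visit Bo; enqueue Ava, Cal, Cyd, Dee, Hana, Vic, Wes → queue [Ava, Cal, Cyd, Dee, Hana, Vic, Wes]
Visit Ava; enqueue Eli, Omar → queue [Cal, Cyd, Dee, Hana, Vic, Wes, Eli, Omar]
Visit Cal; enqueue Pia, Rex → queue [Cyd, Dee, Hana, Vic, Wes, Eli, Omar, Pia, Rex]
Visit Cyd → queue [Dee, Hana, Vic, Wes, Eli, Omar, Pia, Rex]
Visit Dee → queue [Hana, Vic, Wes, Eli, Omar, Pia, Rex]
Visit Hana; enqueue Uma → queue [Vic, Wes, Eli, Omar, Pia, Rex, Uma]
Visit Vic; enqueue Ben, Yul → queue [Wes, Eli, Omar, Pia, Rex, Uma, Ben, Yul]
Visit Wes; enqueue Sam → queue [Eli, Omar, Pia, Rex, Uma, Ben, Yul, Sam]
Visit Eli → queue [Omar, Pia, Rex, Uma, Ben, Yul, Sam]
Visit Omar → queue [Pia, Rex, Uma, Ben, Yul, Sam]
Visit Pia; enqueue Mae → queue [Rex, Uma, Ben, Yul, Sam, Mae]
Visit Rex → queue [Uma, Ben, Yul, Sam, Mae]
Visit Uma → queue [Ben, Yul, Sam, Mae]
Visit Ben → queue [Yul, Sam, Mae]
Visit Yul → queue [Sam, Mae]
Visit Sam → queue [Mae]
Visit Mae → queue []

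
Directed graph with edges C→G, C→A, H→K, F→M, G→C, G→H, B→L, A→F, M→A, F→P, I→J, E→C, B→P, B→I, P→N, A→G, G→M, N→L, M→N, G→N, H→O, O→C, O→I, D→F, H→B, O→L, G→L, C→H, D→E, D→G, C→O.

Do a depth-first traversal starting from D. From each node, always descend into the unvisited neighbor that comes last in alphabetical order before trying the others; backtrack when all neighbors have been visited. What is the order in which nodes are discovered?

D, G, N, L, M, A, F, P, H, O, I, J, C, K, B, E

Visit D
D → G
G → N
N → L
G → M
M → A
A → F
F → P
G → H
H → O
O → I
I → J
O → C
H → K
H → B
D → E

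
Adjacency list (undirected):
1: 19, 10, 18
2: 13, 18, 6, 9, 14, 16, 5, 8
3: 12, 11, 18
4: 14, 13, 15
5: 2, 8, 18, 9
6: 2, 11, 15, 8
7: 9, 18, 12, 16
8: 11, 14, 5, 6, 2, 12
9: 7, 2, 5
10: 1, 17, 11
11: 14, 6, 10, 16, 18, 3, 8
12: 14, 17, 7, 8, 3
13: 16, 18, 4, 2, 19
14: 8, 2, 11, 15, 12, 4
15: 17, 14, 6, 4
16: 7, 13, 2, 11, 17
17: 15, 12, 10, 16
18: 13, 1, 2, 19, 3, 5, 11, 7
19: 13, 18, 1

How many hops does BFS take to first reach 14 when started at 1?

3

Level 0: 1
Level 1: 10, 18, 19
Level 2: 2, 3, 5, 7, 11, 13, 17
Level 3: 4, 6, 8, 9, 12, 14, 15, 16
14 first appears at level 3.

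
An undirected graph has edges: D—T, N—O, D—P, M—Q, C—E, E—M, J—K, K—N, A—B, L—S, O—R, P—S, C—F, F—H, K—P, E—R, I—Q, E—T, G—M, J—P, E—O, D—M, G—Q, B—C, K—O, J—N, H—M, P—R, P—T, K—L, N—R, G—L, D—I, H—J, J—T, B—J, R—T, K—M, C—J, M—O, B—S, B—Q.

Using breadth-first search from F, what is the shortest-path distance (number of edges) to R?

Level 0: F
Level 1: C, H
Level 2: B, E, J, M
Level 3: A, D, G, K, N, O, P, Q, R, S, T
Level 4: I, L
R first appears at level 3.

3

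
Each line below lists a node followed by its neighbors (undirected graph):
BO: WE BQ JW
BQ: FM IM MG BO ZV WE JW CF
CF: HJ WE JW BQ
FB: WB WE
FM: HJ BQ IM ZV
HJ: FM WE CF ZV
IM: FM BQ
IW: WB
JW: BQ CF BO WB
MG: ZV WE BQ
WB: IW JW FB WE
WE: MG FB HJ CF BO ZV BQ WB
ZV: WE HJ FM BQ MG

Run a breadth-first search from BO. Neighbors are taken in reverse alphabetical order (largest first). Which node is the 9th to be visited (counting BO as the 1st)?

Visit BO; enqueue WE, JW, BQ → queue [WE, JW, BQ]
Visit WE; enqueue ZV, WB, MG, HJ, FB, CF → queue [JW, BQ, ZV, WB, MG, HJ, FB, CF]
Visit JW → queue [BQ, ZV, WB, MG, HJ, FB, CF]
Visit BQ; enqueue IM, FM → queue [ZV, WB, MG, HJ, FB, CF, IM, FM]
Visit ZV → queue [WB, MG, HJ, FB, CF, IM, FM]
Visit WB; enqueue IW → queue [MG, HJ, FB, CF, IM, FM, IW]
Visit MG → queue [HJ, FB, CF, IM, FM, IW]
Visit HJ → queue [FB, CF, IM, FM, IW]
Visit FB → queue [CF, IM, FM, IW]
Visit CF → queue [IM, FM, IW]
Visit IM → queue [FM, IW]
Visit FM → queue [IW]
Visit IW → queue []

Visit order: BO, WE, JW, BQ, ZV, WB, MG, HJ, FB, CF, IM, FM, IW

FB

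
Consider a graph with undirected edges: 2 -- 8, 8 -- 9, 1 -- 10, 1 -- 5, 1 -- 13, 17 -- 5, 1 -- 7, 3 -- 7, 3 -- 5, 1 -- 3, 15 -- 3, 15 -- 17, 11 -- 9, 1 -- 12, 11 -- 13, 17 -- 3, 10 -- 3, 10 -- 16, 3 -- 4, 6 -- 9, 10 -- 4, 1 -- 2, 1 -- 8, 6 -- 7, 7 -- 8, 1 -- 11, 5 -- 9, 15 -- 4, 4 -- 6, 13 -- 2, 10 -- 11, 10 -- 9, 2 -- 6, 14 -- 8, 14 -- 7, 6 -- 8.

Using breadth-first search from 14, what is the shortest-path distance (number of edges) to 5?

3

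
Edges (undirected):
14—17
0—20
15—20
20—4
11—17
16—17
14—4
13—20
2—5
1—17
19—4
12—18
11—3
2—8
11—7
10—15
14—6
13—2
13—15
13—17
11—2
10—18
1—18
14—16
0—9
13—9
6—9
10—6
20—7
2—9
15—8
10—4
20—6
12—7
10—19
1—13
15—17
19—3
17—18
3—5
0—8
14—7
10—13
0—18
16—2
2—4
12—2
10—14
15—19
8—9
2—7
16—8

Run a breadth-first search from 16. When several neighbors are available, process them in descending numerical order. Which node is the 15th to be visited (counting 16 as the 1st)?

Visit 16; enqueue 17, 14, 8, 2 → queue [17, 14, 8, 2]
Visit 17; enqueue 18, 15, 13, 11, 1 → queue [14, 8, 2, 18, 15, 13, 11, 1]
Visit 14; enqueue 10, 7, 6, 4 → queue [8, 2, 18, 15, 13, 11, 1, 10, 7, 6, 4]
Visit 8; enqueue 9, 0 → queue [2, 18, 15, 13, 11, 1, 10, 7, 6, 4, 9, 0]
Visit 2; enqueue 12, 5 → queue [18, 15, 13, 11, 1, 10, 7, 6, 4, 9, 0, 12, 5]
Visit 18 → queue [15, 13, 11, 1, 10, 7, 6, 4, 9, 0, 12, 5]
Visit 15; enqueue 20, 19 → queue [13, 11, 1, 10, 7, 6, 4, 9, 0, 12, 5, 20, 19]
Visit 13 → queue [11, 1, 10, 7, 6, 4, 9, 0, 12, 5, 20, 19]
Visit 11; enqueue 3 → queue [1, 10, 7, 6, 4, 9, 0, 12, 5, 20, 19, 3]
Visit 1 → queue [10, 7, 6, 4, 9, 0, 12, 5, 20, 19, 3]
Visit 10 → queue [7, 6, 4, 9, 0, 12, 5, 20, 19, 3]
Visit 7 → queue [6, 4, 9, 0, 12, 5, 20, 19, 3]
Visit 6 → queue [4, 9, 0, 12, 5, 20, 19, 3]
Visit 4 → queue [9, 0, 12, 5, 20, 19, 3]
Visit 9 → queue [0, 12, 5, 20, 19, 3]
Visit 0 → queue [12, 5, 20, 19, 3]
Visit 12 → queue [5, 20, 19, 3]
Visit 5 → queue [20, 19, 3]
Visit 20 → queue [19, 3]
Visit 19 → queue [3]
Visit 3 → queue []

Visit order: 16, 17, 14, 8, 2, 18, 15, 13, 11, 1, 10, 7, 6, 4, 9, 0, 12, 5, 20, 19, 3

9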